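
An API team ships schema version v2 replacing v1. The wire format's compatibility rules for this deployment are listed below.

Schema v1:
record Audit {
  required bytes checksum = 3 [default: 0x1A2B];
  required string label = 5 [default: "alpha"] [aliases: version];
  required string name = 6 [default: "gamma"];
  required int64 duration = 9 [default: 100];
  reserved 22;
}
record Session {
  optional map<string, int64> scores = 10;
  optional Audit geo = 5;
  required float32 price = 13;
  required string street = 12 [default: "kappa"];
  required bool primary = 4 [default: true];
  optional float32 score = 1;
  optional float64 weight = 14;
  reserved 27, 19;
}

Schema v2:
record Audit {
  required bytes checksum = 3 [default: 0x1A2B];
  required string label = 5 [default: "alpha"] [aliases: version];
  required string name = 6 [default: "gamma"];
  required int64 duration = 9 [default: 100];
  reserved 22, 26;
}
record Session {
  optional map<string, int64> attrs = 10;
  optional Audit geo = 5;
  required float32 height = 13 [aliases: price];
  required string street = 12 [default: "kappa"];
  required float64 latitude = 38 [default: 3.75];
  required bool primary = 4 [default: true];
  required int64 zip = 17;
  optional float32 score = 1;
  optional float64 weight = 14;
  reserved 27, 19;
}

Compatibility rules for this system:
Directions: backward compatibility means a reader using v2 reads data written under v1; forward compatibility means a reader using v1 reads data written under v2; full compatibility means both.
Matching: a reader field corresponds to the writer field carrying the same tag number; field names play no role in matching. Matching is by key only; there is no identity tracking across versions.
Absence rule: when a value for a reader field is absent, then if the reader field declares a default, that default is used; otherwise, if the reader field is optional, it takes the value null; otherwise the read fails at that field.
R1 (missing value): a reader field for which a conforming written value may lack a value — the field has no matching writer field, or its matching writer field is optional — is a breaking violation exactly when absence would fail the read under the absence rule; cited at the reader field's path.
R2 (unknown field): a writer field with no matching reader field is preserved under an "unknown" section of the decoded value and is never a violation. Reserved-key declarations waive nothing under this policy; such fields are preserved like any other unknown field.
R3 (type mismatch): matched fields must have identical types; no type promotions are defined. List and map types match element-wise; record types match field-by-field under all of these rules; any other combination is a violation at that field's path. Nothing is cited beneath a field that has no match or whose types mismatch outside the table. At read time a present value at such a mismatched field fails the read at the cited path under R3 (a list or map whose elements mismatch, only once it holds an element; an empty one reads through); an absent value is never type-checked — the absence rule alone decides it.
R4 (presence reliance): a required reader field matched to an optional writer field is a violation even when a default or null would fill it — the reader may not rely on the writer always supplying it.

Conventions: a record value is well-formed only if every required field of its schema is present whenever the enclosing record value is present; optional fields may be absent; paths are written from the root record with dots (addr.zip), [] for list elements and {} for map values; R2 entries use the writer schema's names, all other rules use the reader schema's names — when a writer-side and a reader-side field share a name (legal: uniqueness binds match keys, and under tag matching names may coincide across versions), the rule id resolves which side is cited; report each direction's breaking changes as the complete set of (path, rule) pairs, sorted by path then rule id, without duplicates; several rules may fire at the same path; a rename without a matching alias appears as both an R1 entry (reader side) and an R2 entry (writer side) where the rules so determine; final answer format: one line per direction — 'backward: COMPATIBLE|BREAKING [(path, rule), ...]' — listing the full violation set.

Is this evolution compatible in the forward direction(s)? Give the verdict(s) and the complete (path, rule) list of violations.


forward: COMPATIBLE []

in Session below, arrows point writer -> reader
checking forward for Session: reader v1 against writer v2:
  scores <- attrs (map<string, int64> -> map<string, int64>, writer optional)
  geo <- geo (Audit -> Audit, writer optional)
  price <- height (float32 -> float32, writer required)
  street <- street (string -> string, writer required)
  primary <- primary (bool -> bool, writer required)
  score <- score (float32 -> float32, writer optional)
  weight <- weight (float64 -> float64, writer optional)
  leftover writer field: latitude
  leftover writer field: zip
  geo.checksum <- geo.checksum (bytes -> bytes, writer required)
  geo.label <- geo.label (string -> string, writer required)
  geo.name <- geo.name (string -> string, writer required)
  geo.duration <- geo.duration (int64 -> int64, writer required)
  nothing fires on Session: forward is COMPATIBLE
the rest of the Session diff is inert for this question:
  added field latitude to record Session: required float64, tag 38, default 3.75 (in v2 it sits immediately before primary) -> no rule fires on it in Session's dialect; the asked verdict holds
  renamed field price to height in record Session (alias price declared on the renamed field) -> no rule fires on it in Session's dialect; the asked verdict holds
  renamed field scores to attrs in record Session -> no rule fires on it in Session's dialect; the asked verdict holds
  added field zip to record Session: required int64, tag 17 (in v2 it sits immediately before score) -> its effect on Session is confined to the backward direction, not asked


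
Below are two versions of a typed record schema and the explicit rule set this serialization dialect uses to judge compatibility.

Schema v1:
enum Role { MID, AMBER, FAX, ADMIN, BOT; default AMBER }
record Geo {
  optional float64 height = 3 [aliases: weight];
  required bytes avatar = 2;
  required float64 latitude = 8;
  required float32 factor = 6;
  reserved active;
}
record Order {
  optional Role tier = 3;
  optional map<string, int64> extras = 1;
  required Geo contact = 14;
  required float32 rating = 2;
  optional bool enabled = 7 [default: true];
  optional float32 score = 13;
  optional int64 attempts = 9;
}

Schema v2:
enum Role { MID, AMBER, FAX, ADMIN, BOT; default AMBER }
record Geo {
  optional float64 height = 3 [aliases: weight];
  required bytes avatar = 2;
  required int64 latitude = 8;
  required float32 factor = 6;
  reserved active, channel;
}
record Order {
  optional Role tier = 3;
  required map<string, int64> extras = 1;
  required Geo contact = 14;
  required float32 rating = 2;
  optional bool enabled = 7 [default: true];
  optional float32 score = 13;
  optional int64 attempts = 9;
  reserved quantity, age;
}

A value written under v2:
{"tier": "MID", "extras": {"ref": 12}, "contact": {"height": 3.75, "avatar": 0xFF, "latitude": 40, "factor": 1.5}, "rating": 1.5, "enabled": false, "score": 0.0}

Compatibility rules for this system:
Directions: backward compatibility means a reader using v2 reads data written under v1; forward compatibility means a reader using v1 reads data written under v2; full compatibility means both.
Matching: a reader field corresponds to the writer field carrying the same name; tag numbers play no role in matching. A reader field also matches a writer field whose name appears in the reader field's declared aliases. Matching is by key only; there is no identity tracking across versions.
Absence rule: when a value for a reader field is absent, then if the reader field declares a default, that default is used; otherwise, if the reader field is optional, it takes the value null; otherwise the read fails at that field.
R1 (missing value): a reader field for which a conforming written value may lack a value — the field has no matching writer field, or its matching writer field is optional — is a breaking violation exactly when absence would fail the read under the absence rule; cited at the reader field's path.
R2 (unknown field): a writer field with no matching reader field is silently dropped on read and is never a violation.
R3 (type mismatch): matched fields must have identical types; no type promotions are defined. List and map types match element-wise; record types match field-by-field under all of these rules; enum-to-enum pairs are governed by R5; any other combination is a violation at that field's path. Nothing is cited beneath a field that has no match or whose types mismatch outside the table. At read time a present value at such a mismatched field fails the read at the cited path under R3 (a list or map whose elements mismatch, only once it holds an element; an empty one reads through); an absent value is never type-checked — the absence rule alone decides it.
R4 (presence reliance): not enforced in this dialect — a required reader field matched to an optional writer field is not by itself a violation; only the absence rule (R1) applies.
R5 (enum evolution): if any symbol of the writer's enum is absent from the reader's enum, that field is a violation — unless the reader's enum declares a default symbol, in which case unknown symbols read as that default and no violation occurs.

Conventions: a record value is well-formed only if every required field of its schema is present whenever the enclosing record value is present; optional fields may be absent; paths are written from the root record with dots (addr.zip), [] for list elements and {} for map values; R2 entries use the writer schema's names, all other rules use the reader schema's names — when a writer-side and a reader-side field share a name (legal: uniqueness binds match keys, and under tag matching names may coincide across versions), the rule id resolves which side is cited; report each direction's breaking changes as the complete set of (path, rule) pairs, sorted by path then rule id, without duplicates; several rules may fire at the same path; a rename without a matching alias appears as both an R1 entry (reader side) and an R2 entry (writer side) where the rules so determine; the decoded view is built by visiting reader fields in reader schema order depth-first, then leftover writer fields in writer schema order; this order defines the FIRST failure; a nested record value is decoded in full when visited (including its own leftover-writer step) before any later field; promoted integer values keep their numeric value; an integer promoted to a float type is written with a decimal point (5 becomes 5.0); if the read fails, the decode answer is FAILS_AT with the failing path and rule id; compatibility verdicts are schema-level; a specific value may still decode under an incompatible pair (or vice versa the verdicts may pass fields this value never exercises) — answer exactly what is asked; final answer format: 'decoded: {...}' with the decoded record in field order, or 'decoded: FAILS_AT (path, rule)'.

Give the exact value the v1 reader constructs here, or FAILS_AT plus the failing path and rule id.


the writer's type comes first in each Order pair
decode walk for Order under reader schema v1:
  tier := "MID"
  extras := {"ref": 12}
  contact.height := 3.75
  contact.avatar := 0xFF
  read fails at contact.latitude under R3
  => FAILS_AT (contact.latitude, R3)
ruling out the remaining Order differences:
  field extras in record Order: optional changed to required -> schema-level compatibility only; this Order value's decode is unchanged

decoded: FAILS_AT (contact.latitude, R3)


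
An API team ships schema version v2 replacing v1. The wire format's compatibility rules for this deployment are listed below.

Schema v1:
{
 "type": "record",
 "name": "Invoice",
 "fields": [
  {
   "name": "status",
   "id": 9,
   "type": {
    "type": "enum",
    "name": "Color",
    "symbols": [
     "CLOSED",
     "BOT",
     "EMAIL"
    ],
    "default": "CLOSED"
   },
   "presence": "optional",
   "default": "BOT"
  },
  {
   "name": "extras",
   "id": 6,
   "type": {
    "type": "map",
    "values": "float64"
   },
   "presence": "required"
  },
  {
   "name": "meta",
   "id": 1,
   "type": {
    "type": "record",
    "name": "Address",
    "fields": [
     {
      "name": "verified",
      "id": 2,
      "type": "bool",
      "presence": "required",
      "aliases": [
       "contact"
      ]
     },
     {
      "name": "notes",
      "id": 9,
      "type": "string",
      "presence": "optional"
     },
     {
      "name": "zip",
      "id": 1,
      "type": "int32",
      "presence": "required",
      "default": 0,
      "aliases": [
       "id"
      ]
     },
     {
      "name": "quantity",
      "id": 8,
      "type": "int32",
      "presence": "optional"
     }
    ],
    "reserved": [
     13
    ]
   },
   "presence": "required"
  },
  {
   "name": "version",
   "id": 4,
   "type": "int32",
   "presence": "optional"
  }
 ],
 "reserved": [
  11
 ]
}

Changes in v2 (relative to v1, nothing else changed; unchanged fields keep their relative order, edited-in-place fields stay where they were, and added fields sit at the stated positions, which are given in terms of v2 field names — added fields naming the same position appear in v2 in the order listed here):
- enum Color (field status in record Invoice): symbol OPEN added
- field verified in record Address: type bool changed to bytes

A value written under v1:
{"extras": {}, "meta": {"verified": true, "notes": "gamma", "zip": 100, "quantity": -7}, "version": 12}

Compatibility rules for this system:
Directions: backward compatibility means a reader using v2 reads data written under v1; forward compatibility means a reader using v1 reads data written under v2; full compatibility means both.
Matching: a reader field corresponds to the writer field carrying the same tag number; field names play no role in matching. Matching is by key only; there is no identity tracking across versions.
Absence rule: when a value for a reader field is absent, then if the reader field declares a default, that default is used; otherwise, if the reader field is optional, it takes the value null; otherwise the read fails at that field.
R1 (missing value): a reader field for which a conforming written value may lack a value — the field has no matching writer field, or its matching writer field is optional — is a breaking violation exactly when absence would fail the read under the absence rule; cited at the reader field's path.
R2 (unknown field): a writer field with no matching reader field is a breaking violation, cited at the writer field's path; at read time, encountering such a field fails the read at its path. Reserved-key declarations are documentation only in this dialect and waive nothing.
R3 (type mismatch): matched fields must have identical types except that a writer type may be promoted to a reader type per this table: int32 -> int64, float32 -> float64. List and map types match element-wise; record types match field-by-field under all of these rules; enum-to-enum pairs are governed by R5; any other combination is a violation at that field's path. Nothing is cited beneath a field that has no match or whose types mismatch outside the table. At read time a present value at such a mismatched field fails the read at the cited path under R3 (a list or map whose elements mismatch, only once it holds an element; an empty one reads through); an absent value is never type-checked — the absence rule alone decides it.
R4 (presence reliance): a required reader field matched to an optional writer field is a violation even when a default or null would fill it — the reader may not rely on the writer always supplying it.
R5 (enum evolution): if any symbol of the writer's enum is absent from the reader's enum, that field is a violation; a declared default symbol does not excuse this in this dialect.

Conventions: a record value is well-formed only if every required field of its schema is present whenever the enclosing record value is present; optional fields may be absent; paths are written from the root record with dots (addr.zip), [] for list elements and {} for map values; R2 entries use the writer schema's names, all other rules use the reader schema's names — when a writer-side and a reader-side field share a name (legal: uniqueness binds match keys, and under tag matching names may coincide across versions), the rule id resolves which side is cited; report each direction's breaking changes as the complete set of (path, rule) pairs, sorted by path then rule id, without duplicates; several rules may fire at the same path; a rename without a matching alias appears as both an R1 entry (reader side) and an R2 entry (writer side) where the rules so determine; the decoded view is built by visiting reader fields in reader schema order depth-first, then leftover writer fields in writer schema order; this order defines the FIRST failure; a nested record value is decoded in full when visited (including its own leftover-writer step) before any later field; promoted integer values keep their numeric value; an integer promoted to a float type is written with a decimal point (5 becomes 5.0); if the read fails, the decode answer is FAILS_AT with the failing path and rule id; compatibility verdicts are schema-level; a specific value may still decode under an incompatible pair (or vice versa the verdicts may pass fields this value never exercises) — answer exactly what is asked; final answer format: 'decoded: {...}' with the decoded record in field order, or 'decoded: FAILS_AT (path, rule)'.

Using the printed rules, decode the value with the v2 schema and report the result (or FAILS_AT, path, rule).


the writer's type comes first in each Invoice pair
decode walk for Invoice under reader schema v2:
  status := "BOT" (missing; default applied)
  extras := {}
  read fails at meta.verified under R3
  => FAILS_AT (meta.verified, R3)
diffs on Invoice not affecting the asked answer:
  enum Color (field status in record Invoice): symbol OPEN added -> a verdict-level change on Invoice — the shown value reads the same

decoded: FAILS_AT (meta.verified, R3)


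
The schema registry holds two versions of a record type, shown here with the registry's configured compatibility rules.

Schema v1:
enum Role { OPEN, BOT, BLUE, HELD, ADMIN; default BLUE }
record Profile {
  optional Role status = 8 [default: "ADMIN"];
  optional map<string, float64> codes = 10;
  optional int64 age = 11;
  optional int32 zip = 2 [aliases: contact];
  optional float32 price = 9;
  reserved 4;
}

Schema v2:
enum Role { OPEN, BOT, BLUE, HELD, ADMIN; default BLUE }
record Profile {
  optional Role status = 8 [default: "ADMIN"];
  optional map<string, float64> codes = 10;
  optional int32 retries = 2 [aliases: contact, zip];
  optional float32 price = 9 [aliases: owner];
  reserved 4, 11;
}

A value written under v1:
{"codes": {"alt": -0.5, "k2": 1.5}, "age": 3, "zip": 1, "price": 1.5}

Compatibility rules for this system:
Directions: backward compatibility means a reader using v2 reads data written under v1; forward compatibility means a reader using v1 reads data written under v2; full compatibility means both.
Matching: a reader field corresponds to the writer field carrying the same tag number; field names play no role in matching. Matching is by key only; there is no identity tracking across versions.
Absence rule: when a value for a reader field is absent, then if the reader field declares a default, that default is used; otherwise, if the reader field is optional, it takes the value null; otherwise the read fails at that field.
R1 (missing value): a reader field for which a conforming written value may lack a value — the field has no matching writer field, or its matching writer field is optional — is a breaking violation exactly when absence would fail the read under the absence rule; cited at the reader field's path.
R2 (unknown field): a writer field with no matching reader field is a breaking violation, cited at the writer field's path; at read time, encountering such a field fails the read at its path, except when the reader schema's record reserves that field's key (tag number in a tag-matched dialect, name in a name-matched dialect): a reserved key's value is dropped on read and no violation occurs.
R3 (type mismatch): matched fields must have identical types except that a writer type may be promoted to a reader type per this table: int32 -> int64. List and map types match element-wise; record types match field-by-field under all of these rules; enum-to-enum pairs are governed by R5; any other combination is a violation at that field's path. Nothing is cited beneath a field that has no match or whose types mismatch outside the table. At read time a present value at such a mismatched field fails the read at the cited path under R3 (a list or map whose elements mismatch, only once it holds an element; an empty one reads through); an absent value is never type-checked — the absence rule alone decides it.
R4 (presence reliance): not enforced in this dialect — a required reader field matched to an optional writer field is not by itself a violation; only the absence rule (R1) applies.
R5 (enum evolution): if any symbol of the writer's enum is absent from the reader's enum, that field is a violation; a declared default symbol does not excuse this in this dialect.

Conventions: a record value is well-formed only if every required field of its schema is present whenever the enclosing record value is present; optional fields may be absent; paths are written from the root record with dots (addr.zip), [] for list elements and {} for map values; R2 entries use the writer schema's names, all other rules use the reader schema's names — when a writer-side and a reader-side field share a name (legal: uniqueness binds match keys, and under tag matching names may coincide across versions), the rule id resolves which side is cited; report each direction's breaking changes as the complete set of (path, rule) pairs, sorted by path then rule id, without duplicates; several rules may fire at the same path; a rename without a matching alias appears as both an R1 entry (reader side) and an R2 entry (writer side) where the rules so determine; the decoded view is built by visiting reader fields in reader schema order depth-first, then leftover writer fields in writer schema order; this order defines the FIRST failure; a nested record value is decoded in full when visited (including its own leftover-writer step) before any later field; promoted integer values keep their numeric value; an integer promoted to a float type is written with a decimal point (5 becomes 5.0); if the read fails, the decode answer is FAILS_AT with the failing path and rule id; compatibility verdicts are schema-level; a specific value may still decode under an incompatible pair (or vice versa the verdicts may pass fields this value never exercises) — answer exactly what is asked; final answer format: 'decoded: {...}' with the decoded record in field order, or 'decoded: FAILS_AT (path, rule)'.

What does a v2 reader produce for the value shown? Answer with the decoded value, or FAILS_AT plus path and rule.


the writer's type comes first in each Profile pair
decoding the Profile value with the v2 reader:
  status := "ADMIN" (absent -> default)
  codes := {"alt": -0.5, "k2": 1.5}
  retries := 1 (from writer zip)
  price := 1.5
  writer age: reserved -> dropped
  => decoded: {"status": "ADMIN", "codes": {"alt": -0.5, "k2": 1.5}, "retries": 1, "price": 1.5}

decoded: {"status": "ADMIN", "codes": {"alt": -0.5, "k2": 1.5}, "retries": 1, "price": 1.5}


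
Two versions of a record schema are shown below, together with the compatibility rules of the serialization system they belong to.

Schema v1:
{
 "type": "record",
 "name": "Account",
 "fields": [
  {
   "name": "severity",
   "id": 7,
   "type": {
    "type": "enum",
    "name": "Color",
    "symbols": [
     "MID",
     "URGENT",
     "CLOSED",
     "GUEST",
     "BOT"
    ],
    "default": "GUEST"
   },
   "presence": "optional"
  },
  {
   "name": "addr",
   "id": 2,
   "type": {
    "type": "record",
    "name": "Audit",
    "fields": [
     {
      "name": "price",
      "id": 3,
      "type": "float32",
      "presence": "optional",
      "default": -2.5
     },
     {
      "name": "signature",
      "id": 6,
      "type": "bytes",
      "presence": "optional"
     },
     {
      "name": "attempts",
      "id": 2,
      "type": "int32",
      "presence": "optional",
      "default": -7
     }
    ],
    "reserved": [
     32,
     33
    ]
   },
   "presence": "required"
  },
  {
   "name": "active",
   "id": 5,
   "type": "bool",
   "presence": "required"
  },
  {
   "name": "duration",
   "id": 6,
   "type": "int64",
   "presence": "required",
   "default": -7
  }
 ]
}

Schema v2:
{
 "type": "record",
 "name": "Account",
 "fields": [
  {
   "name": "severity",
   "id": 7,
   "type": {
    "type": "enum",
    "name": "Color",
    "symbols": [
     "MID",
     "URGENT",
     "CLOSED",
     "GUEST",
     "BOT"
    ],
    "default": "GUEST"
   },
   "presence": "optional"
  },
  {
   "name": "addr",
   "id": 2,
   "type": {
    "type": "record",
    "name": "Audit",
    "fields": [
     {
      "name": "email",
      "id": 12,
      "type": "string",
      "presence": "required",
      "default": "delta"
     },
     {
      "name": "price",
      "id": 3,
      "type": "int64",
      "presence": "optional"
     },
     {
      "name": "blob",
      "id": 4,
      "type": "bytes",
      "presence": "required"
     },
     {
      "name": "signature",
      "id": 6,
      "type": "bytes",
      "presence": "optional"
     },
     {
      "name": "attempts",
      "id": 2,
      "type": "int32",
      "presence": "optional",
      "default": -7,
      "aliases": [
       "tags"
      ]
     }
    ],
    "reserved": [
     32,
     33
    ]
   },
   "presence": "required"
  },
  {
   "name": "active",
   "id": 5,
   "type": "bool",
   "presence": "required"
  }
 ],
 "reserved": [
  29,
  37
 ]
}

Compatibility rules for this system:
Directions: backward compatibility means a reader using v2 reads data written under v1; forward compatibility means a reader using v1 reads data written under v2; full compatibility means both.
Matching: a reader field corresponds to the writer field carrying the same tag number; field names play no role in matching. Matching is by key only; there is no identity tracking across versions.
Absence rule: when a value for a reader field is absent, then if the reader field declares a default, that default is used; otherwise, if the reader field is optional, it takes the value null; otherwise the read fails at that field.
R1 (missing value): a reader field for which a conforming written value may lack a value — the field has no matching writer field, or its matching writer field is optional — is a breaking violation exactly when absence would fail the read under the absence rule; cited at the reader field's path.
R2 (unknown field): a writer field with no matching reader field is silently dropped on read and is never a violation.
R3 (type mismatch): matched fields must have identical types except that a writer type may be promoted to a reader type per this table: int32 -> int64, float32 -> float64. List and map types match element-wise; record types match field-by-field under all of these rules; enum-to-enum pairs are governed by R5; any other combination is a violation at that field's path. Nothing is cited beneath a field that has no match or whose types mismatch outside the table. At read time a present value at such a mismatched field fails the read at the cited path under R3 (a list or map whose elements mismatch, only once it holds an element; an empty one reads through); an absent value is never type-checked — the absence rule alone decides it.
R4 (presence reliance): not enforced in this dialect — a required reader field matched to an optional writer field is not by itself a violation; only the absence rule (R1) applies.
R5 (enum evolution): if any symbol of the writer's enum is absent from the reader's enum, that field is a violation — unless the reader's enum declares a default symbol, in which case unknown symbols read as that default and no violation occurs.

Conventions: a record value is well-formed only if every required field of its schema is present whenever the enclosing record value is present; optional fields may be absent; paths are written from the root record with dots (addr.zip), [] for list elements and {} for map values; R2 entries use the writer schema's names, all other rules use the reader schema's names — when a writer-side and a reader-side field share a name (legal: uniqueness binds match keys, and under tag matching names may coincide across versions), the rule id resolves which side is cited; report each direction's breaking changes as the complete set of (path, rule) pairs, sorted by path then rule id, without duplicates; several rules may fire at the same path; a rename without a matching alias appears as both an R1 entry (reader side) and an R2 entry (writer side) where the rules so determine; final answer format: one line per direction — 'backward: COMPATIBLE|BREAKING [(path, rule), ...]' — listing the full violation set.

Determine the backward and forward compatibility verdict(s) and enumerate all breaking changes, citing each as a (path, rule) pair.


backward: BREAKING [(addr.blob, R1), (addr.price, R3)]; forward: BREAKING [(addr.price, R3)]

in Account below, arrows point writer -> reader
backward on Account — v2 reading data written by v1:
  severity: paired with writer severity (Color -> Color; writer optional)
  addr: paired with writer addr (Audit -> Audit; writer required)
  active: paired with writer active (bool -> bool; writer required)
  writer field duration has no reader counterpart
  no writer field matches reader addr.email
  addr.price: paired with writer addr.price (float32 -> int64; writer optional)
  no writer field matches reader addr.blob
  addr.signature: paired with writer addr.signature (bytes -> bytes; writer optional)
  addr.attempts: paired with writer addr.attempts (int32 -> int32; writer optional)
  breaking: (addr.blob, R1)
  breaking: (addr.price, R3)
  => backward verdict for Account: BREAKING, 2 violation(s)
forward on Account — v1 reading data written by v2:
  severity: paired with writer severity (Color -> Color; writer optional)
  addr: paired with writer addr (Audit -> Audit; writer required)
  active: paired with writer active (bool -> bool; writer required)
  no writer field matches reader duration
  addr.price: paired with writer addr.price (int64 -> float32; writer optional)
  addr.signature: paired with writer addr.signature (bytes -> bytes; writer optional)
  addr.attempts: paired with writer addr.attempts (int32 -> int32; writer optional)
  writer field addr.email has no reader counterpart
  writer field addr.blob has no reader counterpart
  breaking: (addr.price, R3)
  => forward verdict for Account: BREAKING, 1 violation(s)


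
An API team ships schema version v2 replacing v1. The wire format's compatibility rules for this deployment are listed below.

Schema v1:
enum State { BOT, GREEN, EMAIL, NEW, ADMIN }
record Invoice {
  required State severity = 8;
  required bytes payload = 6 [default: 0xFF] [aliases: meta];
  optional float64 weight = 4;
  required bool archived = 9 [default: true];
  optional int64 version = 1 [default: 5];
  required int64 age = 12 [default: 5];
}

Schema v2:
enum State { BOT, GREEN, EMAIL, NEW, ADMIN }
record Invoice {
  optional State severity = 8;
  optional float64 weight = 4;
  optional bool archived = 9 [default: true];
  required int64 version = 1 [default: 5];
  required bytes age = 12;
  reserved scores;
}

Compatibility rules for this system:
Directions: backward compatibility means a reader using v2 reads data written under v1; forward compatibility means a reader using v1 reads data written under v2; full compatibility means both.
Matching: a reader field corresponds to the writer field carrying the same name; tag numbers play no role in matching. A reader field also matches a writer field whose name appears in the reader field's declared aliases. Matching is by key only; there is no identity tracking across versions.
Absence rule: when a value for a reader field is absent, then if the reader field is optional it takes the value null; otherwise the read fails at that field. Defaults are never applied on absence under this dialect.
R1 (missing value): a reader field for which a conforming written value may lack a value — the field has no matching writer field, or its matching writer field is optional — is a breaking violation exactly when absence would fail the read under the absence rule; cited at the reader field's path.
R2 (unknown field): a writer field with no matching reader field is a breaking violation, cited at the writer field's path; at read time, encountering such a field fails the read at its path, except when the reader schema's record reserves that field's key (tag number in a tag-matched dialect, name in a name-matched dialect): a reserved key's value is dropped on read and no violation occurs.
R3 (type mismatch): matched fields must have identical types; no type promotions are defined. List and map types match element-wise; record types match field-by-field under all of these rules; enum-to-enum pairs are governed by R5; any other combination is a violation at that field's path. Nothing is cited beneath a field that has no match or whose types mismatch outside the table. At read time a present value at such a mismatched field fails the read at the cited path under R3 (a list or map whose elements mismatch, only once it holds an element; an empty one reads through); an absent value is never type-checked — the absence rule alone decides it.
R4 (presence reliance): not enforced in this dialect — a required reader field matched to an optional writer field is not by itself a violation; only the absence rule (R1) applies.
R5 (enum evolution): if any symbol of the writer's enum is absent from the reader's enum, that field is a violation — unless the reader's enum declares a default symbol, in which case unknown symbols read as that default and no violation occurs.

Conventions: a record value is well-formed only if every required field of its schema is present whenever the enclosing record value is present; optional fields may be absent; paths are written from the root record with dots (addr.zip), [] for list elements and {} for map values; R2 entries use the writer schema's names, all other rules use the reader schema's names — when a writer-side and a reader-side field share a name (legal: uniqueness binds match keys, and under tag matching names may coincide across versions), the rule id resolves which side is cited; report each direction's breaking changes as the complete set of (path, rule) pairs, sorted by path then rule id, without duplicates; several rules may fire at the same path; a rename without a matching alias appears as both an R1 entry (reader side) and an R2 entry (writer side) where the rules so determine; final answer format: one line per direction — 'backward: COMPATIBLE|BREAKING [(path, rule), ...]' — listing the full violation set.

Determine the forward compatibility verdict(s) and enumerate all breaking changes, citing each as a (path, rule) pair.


forward: BREAKING [(age, R3), (archived, R1), (payload, R1), (severity, R1)]

in Invoice below, arrows point writer -> reader
forward for Invoice (reader v1, writer v2):
  severity <- severity (State -> State, writer optional)
  payload has no writer counterpart
  weight <- weight (float64 -> float64, writer optional)
  archived <- archived (bool -> bool, writer optional)
  version <- version (int64 -> int64, writer required)
  age <- age (bytes -> int64, writer required)
  rule R3 violated at age
  rule R1 violated at archived
  rule R1 violated at payload
  rule R1 violated at severity
  => forward: BREAKING (4)
the rest of the Invoice diff is inert for this question:
  field version in record Invoice: optional changed to required -> matters only for Invoice's backward compatibility — outside the asked direction


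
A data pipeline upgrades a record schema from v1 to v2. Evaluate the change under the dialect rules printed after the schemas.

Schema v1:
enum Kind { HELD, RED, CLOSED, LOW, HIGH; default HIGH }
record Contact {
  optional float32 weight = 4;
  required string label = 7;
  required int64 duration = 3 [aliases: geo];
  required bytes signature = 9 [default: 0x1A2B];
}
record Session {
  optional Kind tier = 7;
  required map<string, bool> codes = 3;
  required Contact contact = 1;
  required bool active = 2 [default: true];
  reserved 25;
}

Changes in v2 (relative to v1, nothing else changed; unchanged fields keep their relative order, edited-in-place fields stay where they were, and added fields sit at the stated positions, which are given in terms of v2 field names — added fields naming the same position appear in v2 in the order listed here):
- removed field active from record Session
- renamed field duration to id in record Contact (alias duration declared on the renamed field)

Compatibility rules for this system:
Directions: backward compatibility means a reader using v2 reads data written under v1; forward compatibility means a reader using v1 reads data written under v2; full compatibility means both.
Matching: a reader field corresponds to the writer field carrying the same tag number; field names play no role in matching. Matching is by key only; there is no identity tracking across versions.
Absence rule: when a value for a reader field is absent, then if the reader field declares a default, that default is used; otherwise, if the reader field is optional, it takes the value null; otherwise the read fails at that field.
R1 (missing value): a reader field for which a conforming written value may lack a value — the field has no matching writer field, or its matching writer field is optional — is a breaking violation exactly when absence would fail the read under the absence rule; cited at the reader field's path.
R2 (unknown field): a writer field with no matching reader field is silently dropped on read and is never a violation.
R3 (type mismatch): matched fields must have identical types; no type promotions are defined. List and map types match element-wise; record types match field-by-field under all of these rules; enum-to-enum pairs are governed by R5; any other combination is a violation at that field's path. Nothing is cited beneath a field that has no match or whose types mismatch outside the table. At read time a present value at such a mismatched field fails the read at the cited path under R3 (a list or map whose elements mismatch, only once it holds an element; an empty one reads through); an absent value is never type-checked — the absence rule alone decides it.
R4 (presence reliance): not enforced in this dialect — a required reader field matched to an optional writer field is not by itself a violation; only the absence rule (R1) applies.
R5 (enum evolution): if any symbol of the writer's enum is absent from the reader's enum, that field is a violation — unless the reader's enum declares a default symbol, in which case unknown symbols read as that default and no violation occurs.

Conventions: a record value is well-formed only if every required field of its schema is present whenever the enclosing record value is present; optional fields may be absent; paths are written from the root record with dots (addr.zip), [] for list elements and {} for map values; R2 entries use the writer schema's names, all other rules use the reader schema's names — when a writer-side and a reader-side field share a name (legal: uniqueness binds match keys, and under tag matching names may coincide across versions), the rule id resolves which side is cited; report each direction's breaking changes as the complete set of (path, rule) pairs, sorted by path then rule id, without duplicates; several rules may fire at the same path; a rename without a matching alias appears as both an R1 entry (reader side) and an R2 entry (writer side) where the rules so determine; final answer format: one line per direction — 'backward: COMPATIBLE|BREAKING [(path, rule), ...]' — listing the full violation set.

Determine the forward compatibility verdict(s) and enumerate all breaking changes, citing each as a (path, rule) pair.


forward: COMPATIBLE []

in Session below, arrows point writer -> reader
forward for Session (reader v1, writer v2):
  tier: Kind -> Kind, writer optional; from tier
  codes: map<string, bool> -> map<string, bool>, writer required; from codes
  contact: Contact -> Contact, writer required; from contact
  active has no writer counterpart
  contact.weight: float32 -> float32, writer optional; from contact.weight
  contact.label: string -> string, writer required; from contact.label
  contact.duration: int64 -> int64, writer required; from contact.id
  contact.signature: bytes -> bytes, writer required; from contact.signature
  => forward verdict for Session: COMPATIBLE, no violations
the other Session changes do not affect what is asked:
  removed field active from record Session -> fires no rule on Session, leaving the asked answer as it is
  renamed field duration to id in record Contact (alias duration declared on the renamed field) -> fires no rule on Session, leaving the asked answer as it is
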